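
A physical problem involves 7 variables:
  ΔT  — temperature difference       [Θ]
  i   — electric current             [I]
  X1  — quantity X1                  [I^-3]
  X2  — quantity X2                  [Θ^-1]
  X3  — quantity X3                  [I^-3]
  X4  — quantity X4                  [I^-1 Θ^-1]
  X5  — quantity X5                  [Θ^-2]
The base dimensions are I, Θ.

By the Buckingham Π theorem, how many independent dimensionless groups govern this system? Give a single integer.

5

Exponent matrix [I,Θ] × [ΔT,i,X1,X2,X3,X4,X5]:
  I: [ 0  1 -3  0 -3 -1  0]
  Θ: [ 1  0  0 -1  0 -1 -2]
Echelon form has 2 nonzero rows (pivots: ΔT,i)
7 vars − rank 2 = 5 Π groups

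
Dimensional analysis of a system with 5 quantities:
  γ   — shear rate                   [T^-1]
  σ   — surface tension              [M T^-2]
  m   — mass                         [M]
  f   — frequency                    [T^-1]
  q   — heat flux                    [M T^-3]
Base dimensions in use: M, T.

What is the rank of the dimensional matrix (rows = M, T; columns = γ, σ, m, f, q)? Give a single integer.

Write exponents as rows M,T / cols γ,σ,m,f,q:
  M: [ 0  1  1  0  1]
  T: [-1 -2  0 -1 -3]
Row reduction gives pivot columns γ,σ; rank = 2

2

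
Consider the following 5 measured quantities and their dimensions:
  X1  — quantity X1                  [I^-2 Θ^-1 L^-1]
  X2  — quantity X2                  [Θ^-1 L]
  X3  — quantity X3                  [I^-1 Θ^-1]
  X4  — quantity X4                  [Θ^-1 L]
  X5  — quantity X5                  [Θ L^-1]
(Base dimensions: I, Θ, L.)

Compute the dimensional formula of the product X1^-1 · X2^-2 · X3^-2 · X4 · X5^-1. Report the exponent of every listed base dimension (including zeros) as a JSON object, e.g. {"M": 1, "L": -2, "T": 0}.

{"I": 4, "Θ": 3, "L": 1}

Dimensional matrix (I×Θ×L by X1×X2×X3×X4×X5):
  I: [-2  0 -1  0  0]
  Θ: [-1 -1 -1 -1  1]
  L: [-1  1  0  1 -1]
  [I]: (-1)·-2+(-2)·0+(-2)·-1+(1)·0+(-1)·0 = 4
  [Θ]: (-1)·-1+(-2)·-1+(-2)·-1+(1)·-1+(-1)·1 = 3
  [L]: (-1)·-1+(-2)·1+(-2)·0+(1)·1+(-1)·-1 = 1
⇒ I^4 Θ^3 L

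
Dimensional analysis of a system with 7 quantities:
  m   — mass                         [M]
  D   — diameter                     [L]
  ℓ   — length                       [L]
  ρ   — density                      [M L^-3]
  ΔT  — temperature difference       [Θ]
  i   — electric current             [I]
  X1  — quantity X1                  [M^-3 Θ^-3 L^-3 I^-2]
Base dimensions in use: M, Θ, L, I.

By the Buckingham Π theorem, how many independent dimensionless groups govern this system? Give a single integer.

Dimensional matrix (M×Θ×L×I by m×D×ℓ×ρ×ΔT×i×X1):
  M: [ 1  0  0  1  0  0 -3]
  Θ: [ 0  0  0  0  1  0 -3]
  L: [ 0  1  1 -3  0  0 -3]
  I: [ 0  0  0  0  0  1 -2]
Echelon form has 4 nonzero rows (pivots: m,D,ΔT,i)
n=7, r=4 ⇒ 3 dimensionless groups

3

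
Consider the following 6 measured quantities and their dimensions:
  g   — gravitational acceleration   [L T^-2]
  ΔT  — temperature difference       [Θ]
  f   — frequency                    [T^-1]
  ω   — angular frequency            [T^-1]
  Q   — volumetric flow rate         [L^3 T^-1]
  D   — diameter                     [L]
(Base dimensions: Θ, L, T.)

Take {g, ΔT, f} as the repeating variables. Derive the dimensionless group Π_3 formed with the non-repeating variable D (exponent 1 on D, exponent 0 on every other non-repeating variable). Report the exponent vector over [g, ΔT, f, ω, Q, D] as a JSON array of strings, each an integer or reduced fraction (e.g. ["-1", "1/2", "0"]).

["-1", "0", "2", "0", "0", "1"]

Exponent matrix [Θ,L,T] × [g,ΔT,f,ω,Q,D]:
  Θ: [ 0  1  0  0  0  0]
  L: [ 1  0  0  0  3  1]
  T: [-2  0 -1 -1 -1  0]
Row reduction gives pivot columns g,ΔT,f; rank = 3
Pivot set = {g,ΔT,f}, free = {ω,Q,D}
RREF:
  r0: [   1    0    0    0    3    1]
  r1: [   0    1    0    0    0    0]
  r2: [   0    0    1    1   -5   -2]
Fix exponent of D at 1, ω at 0, Q at 0; solve each RREF row for its pivot's exponent:
  r0: exp(g) + (1)·1 = 0 ⇒ exp(g) = -1
  r1: exp(ΔT) + (0)·1 = 0 ⇒ exp(ΔT) = 0
  r2: exp(f) + (-2)·1 = 0 ⇒ exp(f) = 2
Π_3 = g^-1 · f^2 · D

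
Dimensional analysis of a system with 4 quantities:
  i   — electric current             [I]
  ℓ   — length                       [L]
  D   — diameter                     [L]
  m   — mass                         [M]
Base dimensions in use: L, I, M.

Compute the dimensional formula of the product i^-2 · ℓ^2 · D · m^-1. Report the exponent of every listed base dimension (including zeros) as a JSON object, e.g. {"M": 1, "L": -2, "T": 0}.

Exponent matrix [L,I,M] × [i,ℓ,D,m]:
  L: [ 0  1  1  0]
  I: [ 1  0  0  0]
  M: [ 0  0  0  1]
  [L]: (-2)·0+(2)·1+(1)·1+(-1)·0 = 3
  [I]: (-2)·1+(2)·0+(1)·0+(-1)·0 = -2
  [M]: (-2)·0+(2)·0+(1)·0+(-1)·1 = -1
⇒ L^3 I^-2 M^-1

{"L": 3, "I": -2, "M": -1}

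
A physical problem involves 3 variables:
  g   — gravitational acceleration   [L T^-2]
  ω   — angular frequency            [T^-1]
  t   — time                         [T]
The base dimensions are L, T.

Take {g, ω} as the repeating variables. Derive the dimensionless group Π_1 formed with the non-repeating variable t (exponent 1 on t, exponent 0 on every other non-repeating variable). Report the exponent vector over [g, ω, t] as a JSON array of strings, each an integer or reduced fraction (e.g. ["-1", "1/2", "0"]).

Exponent matrix [L,T] × [g,ω,t]:
  L: [ 1  0  0]
  T: [-2 -1  1]
Row reduction gives pivot columns g,ω; rank = 2
Repeat: g,ω; free: t
RREF:
  r0: [   1    0    0]
  r1: [   0    1   -1]
Fix exponent of t at 1; solve each RREF row for its pivot's exponent:
  r0: exp(g) + (0)·1 = 0 ⇒ exp(g) = 0
  r1: exp(ω) + (-1)·1 = 0 ⇒ exp(ω) = 1
Π_1 = ω · t

["0", "1", "1"]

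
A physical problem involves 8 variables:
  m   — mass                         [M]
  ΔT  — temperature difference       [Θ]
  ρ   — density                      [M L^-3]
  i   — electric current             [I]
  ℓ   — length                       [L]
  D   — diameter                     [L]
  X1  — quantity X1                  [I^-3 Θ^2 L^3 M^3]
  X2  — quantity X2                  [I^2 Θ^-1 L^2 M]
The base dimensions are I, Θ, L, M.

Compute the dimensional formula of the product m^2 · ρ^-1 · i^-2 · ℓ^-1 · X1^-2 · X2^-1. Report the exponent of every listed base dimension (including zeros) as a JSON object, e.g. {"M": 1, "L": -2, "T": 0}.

{"I": 2, "Θ": -3, "L": -6, "M": -6}

Write exponents as rows I,Θ,L,M / cols m,ΔT,ρ,i,ℓ,D,X1,X2:
  I: [ 0  0  0  1  0  0 -3  2]
  Θ: [ 0  1  0  0  0  0  2 -1]
  L: [ 0  0 -3  0  1  1  3  2]
  M: [ 1  0  1  0  0  0  3  1]
  [I]: (2)·0+(-1)·0+(-2)·1+(-1)·0+(-2)·-3+(-1)·2 = 2
  [Θ]: (2)·0+(-1)·0+(-2)·0+(-1)·0+(-2)·2+(-1)·-1 = -3
  [L]: (2)·0+(-1)·-3+(-2)·0+(-1)·1+(-2)·3+(-1)·2 = -6
  [M]: (2)·1+(-1)·1+(-2)·0+(-1)·0+(-2)·3+(-1)·1 = -6
⇒ I^2 Θ^-3 L^-6 M^-6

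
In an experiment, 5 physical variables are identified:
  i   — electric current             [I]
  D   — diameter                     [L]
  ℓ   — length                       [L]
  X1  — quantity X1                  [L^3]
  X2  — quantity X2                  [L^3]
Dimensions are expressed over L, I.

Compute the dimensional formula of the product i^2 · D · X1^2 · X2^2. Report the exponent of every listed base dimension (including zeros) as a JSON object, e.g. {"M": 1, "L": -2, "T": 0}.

Write exponents as rows L,I / cols i,D,ℓ,X1,X2:
  L: [ 0  1  1  3  3]
  I: [ 1  0  0  0  0]
  [L]: (2)·0+(1)·1+(2)·3+(2)·3 = 13
  [I]: (2)·1+(1)·0+(2)·0+(2)·0 = 2
⇒ L^13 I^2

{"L": 13, "I": 2}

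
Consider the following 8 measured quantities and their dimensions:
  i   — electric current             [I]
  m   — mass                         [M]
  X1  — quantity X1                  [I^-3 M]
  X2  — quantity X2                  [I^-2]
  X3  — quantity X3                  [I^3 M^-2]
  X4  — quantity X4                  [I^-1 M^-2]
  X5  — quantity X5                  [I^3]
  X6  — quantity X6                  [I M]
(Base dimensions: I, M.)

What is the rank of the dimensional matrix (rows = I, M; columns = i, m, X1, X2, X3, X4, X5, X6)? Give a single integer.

Write exponents as rows I,M / cols i,m,X1,X2,X3,X4,X5,X6:
  I: [ 1  0 -3 -2  3 -1  3  1]
  M: [ 0  1  1  0 -2 -2  0  1]
Row reduction gives pivot columns i,m; rank = 2

2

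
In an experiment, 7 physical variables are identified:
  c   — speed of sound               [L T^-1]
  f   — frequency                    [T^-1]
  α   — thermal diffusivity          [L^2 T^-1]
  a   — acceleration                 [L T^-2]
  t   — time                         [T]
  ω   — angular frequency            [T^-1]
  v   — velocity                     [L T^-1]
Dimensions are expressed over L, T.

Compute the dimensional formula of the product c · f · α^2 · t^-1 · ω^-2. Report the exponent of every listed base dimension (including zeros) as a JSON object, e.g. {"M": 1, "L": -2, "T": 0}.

Exponent matrix [L,T] × [c,f,α,a,t,ω,v]:
  L: [ 1  0  2  1  0  0  1]
  T: [-1 -1 -1 -2  1 -1 -1]
  [L]: (1)·1+(1)·0+(2)·2+(-1)·0+(-2)·0 = 5
  [T]: (1)·-1+(1)·-1+(2)·-1+(-1)·1+(-2)·-1 = -3
⇒ L^5 T^-3

{"L": 5, "T": -3}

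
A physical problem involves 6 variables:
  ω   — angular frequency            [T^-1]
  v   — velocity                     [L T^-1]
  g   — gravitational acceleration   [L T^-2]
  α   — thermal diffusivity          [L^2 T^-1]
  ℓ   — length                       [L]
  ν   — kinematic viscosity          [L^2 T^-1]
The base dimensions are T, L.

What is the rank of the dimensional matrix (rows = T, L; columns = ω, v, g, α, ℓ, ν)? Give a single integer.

2

Write exponents as rows T,L / cols ω,v,g,α,ℓ,ν:
  T: [-1 -1 -2 -1  0 -1]
  L: [ 0  1  1  2  1  2]
RREF → pivots at {ω,v} ⇒ r = 2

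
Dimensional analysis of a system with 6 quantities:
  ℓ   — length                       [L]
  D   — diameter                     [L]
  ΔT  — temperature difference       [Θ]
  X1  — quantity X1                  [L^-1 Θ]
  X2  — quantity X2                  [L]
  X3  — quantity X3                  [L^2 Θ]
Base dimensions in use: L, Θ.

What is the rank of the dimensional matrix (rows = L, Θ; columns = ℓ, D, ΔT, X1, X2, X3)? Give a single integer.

Dimensional matrix (L×Θ by ℓ×D×ΔT×X1×X2×X3):
  L: [ 1  1  0 -1  1  2]
  Θ: [ 0  0  1  1  0  1]
Echelon form has 2 nonzero rows (pivots: ℓ,ΔT)

2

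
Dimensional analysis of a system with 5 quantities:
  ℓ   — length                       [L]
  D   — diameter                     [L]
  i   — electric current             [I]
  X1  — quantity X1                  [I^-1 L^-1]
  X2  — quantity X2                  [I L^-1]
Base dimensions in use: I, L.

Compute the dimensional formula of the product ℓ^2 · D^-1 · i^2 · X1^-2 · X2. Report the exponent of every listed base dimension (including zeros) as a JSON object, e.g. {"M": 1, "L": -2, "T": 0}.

Write exponents as rows I,L / cols ℓ,D,i,X1,X2:
  I: [ 0  0  1 -1  1]
  L: [ 1  1  0 -1 -1]
  [I]: (2)·0+(-1)·0+(2)·1+(-2)·-1+(1)·1 = 5
  [L]: (2)·1+(-1)·1+(2)·0+(-2)·-1+(1)·-1 = 2
⇒ I^5 L^2

{"I": 5, "L": 2}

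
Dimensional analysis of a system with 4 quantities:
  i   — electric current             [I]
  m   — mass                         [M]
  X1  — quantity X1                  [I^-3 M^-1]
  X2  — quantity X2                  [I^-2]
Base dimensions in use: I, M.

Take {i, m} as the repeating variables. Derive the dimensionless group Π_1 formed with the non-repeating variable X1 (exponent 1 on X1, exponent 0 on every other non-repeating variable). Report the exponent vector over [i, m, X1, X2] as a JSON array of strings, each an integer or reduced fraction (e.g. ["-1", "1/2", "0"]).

Exponent matrix [I,M] × [i,m,X1,X2]:
  I: [ 1  0 -3 -2]
  M: [ 0  1 -1  0]
Echelon form has 2 nonzero rows (pivots: i,m)
Repeat: i,m; free: X1,X2
RREF:
  r0: [   1    0   -3   -2]
  r1: [   0    1   -1    0]
Fix exponent of X1 at 1, X2 at 0; solve each RREF row for its pivot's exponent:
  r0: exp(i) + (-3)·1 = 0 ⇒ exp(i) = 3
  r1: exp(m) + (-1)·1 = 0 ⇒ exp(m) = 1
Π_1 = i^3 · m · X1

["3", "1", "1", "0"]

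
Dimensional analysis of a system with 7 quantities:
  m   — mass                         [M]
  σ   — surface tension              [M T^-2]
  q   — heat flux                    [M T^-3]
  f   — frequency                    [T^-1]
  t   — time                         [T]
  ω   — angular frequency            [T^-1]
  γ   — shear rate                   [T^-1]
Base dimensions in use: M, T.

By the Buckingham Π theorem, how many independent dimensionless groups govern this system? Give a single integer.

Exponent matrix [M,T] × [m,σ,q,f,t,ω,γ]:
  M: [ 1  1  1  0  0  0  0]
  T: [ 0 -2 -3 -1  1 -1 -1]
Echelon form has 2 nonzero rows (pivots: m,σ)
Π count = n − r = 7 − 2 = 5

5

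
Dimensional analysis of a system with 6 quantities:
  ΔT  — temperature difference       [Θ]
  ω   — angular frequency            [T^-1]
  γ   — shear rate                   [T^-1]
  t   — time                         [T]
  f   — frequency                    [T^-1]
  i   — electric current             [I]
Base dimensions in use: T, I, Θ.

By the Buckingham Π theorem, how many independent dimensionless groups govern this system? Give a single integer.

3

Dimensional matrix (T×I×Θ by ΔT×ω×γ×t×f×i):
  T: [ 0 -1 -1  1 -1  0]
  I: [ 0  0  0  0  0  1]
  Θ: [ 1  0  0  0  0  0]
Row reduction gives pivot columns ΔT,ω,i; rank = 3
n=6, r=3 ⇒ 3 dimensionless groups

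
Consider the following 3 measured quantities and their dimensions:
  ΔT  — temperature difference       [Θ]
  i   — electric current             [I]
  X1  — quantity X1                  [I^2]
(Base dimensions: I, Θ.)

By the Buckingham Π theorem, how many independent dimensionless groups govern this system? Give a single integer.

Write exponents as rows I,Θ / cols ΔT,i,X1:
  I: [ 0  1  2]
  Θ: [ 1  0  0]
Echelon form has 2 nonzero rows (pivots: ΔT,i)
n=3, r=2 ⇒ 1 dimensionless group

1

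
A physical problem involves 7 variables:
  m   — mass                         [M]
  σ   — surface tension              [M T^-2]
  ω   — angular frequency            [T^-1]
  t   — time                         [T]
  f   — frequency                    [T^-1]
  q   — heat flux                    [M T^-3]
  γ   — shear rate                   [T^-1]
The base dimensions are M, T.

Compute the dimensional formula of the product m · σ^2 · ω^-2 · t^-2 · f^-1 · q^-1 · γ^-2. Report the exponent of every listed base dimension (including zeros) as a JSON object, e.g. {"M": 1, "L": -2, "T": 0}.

{"M": 2, "T": 2}

Dimensional matrix (M×T by m×σ×ω×t×f×q×γ):
  M: [ 1  1  0  0  0  1  0]
  T: [ 0 -2 -1  1 -1 -3 -1]
  [M]: (1)·1+(2)·1+(-2)·0+(-2)·0+(-1)·0+(-1)·1+(-2)·0 = 2
  [T]: (1)·0+(2)·-2+(-2)·-1+(-2)·1+(-1)·-1+(-1)·-3+(-2)·-1 = 2
⇒ M^2 T^2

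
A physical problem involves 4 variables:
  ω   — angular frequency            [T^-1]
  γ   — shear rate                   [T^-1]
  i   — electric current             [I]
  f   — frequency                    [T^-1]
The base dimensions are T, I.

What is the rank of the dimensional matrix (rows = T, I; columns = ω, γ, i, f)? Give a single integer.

2

Write exponents as rows T,I / cols ω,γ,i,f:
  T: [-1 -1  0 -1]
  I: [ 0  0  1  0]
RREF → pivots at {ω,i} ⇒ r = 2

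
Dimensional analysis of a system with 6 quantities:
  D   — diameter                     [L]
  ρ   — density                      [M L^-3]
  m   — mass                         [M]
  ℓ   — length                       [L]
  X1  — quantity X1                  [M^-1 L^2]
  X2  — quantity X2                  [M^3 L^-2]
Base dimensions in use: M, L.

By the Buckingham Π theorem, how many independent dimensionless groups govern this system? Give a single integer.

4

Exponent matrix [M,L] × [D,ρ,m,ℓ,X1,X2]:
  M: [ 0  1  1  0 -1  3]
  L: [ 1 -3  0  1  2 -2]
RREF → pivots at {D,ρ} ⇒ r = 2
6 vars − rank 2 = 4 Π groups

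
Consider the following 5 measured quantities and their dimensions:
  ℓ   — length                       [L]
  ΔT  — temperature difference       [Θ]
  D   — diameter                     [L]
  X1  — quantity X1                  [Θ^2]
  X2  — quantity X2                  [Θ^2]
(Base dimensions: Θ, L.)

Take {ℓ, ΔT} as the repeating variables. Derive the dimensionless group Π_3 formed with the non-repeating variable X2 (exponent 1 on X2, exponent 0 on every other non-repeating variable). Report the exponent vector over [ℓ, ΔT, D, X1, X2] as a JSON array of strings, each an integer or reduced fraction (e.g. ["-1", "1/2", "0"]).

["0", "-2", "0", "0", "1"]

Exponent matrix [Θ,L] × [ℓ,ΔT,D,X1,X2]:
  Θ: [ 0  1  0  2  2]
  L: [ 1  0  1  0  0]
Echelon form has 2 nonzero rows (pivots: ℓ,ΔT)
Repeat: ℓ,ΔT; free: D,X1,X2
RREF:
  r0: [   1    0    1    0    0]
  r1: [   0    1    0    2    2]
Fix exponent of X2 at 1, D at 0, X1 at 0; solve each RREF row for its pivot's exponent:
  r0: exp(ℓ) + (0)·1 = 0 ⇒ exp(ℓ) = 0
  r1: exp(ΔT) + (2)·1 = 0 ⇒ exp(ΔT) = -2
Π_3 = ΔT^-2 · X2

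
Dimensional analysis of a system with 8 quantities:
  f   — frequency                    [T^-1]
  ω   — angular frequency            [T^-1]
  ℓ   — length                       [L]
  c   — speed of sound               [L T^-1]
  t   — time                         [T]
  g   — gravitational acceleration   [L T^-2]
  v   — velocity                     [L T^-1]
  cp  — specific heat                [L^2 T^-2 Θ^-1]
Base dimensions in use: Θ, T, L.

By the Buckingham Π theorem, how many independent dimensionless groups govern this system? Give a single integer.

5

Exponent matrix [Θ,T,L] × [f,ω,ℓ,c,t,g,v,cp]:
  Θ: [ 0  0  0  0  0  0  0 -1]
  T: [-1 -1  0 -1  1 -2 -1 -2]
  L: [ 0  0  1  1  0  1  1  2]
RREF → pivots at {f,ℓ,cp} ⇒ r = 3
Π count = n − r = 8 − 3 = 5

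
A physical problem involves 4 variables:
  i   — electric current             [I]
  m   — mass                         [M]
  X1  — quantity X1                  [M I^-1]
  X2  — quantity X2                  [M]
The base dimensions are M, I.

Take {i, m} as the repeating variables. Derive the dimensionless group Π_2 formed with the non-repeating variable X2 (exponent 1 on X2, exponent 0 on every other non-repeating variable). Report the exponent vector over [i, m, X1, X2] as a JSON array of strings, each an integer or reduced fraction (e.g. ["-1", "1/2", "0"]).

["0", "-1", "0", "1"]

Write exponents as rows M,I / cols i,m,X1,X2:
  M: [ 0  1  1  1]
  I: [ 1  0 -1  0]
RREF → pivots at {i,m} ⇒ r = 2
Repeat: i,m; free: X1,X2
RREF:
  r0: [   1    0   -1    0]
  r1: [   0    1    1    1]
Fix exponent of X2 at 1, X1 at 0; solve each RREF row for its pivot's exponent:
  r0: exp(i) + (0)·1 = 0 ⇒ exp(i) = 0
  r1: exp(m) + (1)·1 = 0 ⇒ exp(m) = -1
Π_2 = m^-1 · X2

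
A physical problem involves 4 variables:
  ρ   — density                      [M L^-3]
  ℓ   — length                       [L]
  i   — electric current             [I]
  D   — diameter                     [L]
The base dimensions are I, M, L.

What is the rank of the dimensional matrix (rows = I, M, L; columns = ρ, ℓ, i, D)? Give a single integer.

Exponent matrix [I,M,L] × [ρ,ℓ,i,D]:
  I: [ 0  0  1  0]
  M: [ 1  0  0  0]
  L: [-3  1  0  1]
Row reduction gives pivot columns ρ,ℓ,i; rank = 3

3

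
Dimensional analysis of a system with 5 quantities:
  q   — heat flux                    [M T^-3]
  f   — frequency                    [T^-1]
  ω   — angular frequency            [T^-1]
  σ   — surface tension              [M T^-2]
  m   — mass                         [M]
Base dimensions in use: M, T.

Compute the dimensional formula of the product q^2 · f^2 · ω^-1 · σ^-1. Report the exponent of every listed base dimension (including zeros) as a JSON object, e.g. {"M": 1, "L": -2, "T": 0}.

Dimensional matrix (M×T by q×f×ω×σ×m):
  M: [ 1  0  0  1  1]
  T: [-3 -1 -1 -2  0]
  [M]: (2)·1+(2)·0+(-1)·0+(-1)·1 = 1
  [T]: (2)·-3+(2)·-1+(-1)·-1+(-1)·-2 = -5
⇒ M T^-5

{"M": 1, "T": -5}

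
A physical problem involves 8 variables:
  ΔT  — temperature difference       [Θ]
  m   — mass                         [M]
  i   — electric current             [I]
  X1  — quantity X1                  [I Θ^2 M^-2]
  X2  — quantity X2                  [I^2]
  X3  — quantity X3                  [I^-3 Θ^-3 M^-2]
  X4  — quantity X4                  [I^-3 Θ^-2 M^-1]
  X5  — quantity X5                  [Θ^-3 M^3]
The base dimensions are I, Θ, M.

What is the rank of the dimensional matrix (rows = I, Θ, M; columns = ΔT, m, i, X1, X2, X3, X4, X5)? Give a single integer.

3

Exponent matrix [I,Θ,M] × [ΔT,m,i,X1,X2,X3,X4,X5]:
  I: [ 0  0  1  1  2 -3 -3  0]
  Θ: [ 1  0  0  2  0 -3 -2 -3]
  M: [ 0  1  0 -2  0 -2 -1  3]
Row reduction gives pivot columns ΔT,m,i; rank = 3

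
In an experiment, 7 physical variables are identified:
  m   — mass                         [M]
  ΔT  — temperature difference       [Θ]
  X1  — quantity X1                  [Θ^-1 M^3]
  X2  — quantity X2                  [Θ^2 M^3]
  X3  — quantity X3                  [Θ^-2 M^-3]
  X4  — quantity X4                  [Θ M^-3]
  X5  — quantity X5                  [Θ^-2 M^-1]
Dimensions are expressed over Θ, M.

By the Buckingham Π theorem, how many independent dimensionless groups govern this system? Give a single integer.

Write exponents as rows Θ,M / cols m,ΔT,X1,X2,X3,X4,X5:
  Θ: [ 0  1 -1  2 -2  1 -2]
  M: [ 1  0  3  3 -3 -3 -1]
Echelon form has 2 nonzero rows (pivots: m,ΔT)
Π count = n − r = 7 − 2 = 5

5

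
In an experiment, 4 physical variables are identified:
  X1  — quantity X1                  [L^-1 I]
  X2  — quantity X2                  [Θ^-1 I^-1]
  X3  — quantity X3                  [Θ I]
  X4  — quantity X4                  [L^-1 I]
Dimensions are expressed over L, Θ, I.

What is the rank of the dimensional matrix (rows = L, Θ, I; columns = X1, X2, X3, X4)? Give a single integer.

Write exponents as rows L,Θ,I / cols X1,X2,X3,X4:
  L: [-1  0  0 -1]
  Θ: [ 0 -1  1  0]
  I: [ 1 -1  1  1]
Echelon form has 2 nonzero rows (pivots: X1,X2)

2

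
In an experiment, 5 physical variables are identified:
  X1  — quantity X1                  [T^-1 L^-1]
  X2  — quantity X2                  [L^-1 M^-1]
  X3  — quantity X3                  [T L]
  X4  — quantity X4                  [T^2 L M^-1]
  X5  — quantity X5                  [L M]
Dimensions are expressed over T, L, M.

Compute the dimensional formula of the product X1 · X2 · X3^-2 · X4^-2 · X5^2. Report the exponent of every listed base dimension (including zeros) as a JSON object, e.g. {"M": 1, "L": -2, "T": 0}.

{"T": -7, "L": -4, "M": 3}

Exponent matrix [T,L,M] × [X1,X2,X3,X4,X5]:
  T: [-1  0  1  2  0]
  L: [-1 -1  1  1  1]
  M: [ 0 -1  0 -1  1]
  [T]: (1)·-1+(1)·0+(-2)·1+(-2)·2+(2)·0 = -7
  [L]: (1)·-1+(1)·-1+(-2)·1+(-2)·1+(2)·1 = -4
  [M]: (1)·0+(1)·-1+(-2)·0+(-2)·-1+(2)·1 = 3
⇒ T^-7 L^-4 M^3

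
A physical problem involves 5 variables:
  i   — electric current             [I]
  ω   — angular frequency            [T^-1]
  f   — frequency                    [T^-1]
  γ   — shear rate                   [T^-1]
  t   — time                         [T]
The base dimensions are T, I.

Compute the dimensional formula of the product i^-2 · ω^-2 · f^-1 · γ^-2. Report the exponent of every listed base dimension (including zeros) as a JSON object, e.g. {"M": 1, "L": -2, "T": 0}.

Dimensional matrix (T×I by i×ω×f×γ×t):
  T: [ 0 -1 -1 -1  1]
  I: [ 1  0  0  0  0]
  [T]: (-2)·0+(-2)·-1+(-1)·-1+(-2)·-1 = 5
  [I]: (-2)·1+(-2)·0+(-1)·0+(-2)·0 = -2
⇒ T^5 I^-2

{"T": 5, "I": -2}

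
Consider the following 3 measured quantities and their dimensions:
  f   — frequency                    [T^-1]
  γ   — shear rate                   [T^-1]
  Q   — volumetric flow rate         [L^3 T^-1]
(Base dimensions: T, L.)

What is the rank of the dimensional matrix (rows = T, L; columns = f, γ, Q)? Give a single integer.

Exponent matrix [T,L] × [f,γ,Q]:
  T: [-1 -1 -1]
  L: [ 0  0  3]
Echelon form has 2 nonzero rows (pivots: f,Q)

2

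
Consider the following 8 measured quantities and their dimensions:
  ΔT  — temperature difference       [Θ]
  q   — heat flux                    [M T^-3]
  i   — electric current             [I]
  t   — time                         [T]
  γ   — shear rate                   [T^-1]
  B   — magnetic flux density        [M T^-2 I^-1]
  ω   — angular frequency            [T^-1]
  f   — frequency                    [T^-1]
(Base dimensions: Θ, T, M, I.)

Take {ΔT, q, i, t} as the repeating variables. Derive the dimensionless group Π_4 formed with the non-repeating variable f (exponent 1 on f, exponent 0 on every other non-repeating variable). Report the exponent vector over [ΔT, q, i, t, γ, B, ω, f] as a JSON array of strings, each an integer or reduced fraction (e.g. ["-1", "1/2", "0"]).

["0", "0", "0", "1", "0", "0", "0", "1"]

Exponent matrix [Θ,T,M,I] × [ΔT,q,i,t,γ,B,ω,f]:
  Θ: [ 1  0  0  0  0  0  0  0]
  T: [ 0 -3  0  1 -1 -2 -1 -1]
  M: [ 0  1  0  0  0  1  0  0]
  I: [ 0  0  1  0  0 -1  0  0]
Row reduction gives pivot columns ΔT,q,i,t; rank = 4
Pivot set = {ΔT,q,i,t}, free = {γ,B,ω,f}
RREF:
  r0: [   1    0    0    0    0    0    0    0]
  r1: [   0    1    0    0    0    1    0    0]
  r2: [   0    0    1    0    0   -1    0    0]
  r3: [   0    0    0    1   -1    1   -1   -1]
Fix exponent of f at 1, γ at 0, B at 0, ω at 0; solve each RREF row for its pivot's exponent:
  r0: exp(ΔT) + (0)·1 = 0 ⇒ exp(ΔT) = 0
  r1: exp(q) + (0)·1 = 0 ⇒ exp(q) = 0
  r2: exp(i) + (0)·1 = 0 ⇒ exp(i) = 0
  r3: exp(t) + (-1)·1 = 0 ⇒ exp(t) = 1
Π_4 = t · f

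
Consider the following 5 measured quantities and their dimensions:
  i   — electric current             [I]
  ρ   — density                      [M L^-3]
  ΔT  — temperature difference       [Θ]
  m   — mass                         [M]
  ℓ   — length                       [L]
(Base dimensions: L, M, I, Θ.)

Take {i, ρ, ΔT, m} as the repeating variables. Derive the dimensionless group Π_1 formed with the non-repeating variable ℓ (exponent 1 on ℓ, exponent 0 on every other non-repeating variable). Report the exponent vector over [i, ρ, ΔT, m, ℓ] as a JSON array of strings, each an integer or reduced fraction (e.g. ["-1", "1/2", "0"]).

["0", "1/3", "0", "-1/3", "1"]

Exponent matrix [L,M,I,Θ] × [i,ρ,ΔT,m,ℓ]:
  L: [ 0 -3  0  0  1]
  M: [ 0  1  0  1  0]
  I: [ 1  0  0  0  0]
  Θ: [ 0  0  1  0  0]
Echelon form has 4 nonzero rows (pivots: i,ρ,ΔT,m)
Pivot set = {i,ρ,ΔT,m}, free = {ℓ}
RREF:
  r0: [   1    0    0    0    0]
  r1: [   0    1    0    0 -1/3]
  r2: [   0    0    1    0    0]
  r3: [   0    0    0    1  1/3]
Fix exponent of ℓ at 1; solve each RREF row for its pivot's exponent:
  r0: exp(i) + (0)·1 = 0 ⇒ exp(i) = 0
  r1: exp(ρ) + (-1/3)·1 = 0 ⇒ exp(ρ) = 1/3
  r2: exp(ΔT) + (0)·1 = 0 ⇒ exp(ΔT) = 0
  r3: exp(m) + (1/3)·1 = 0 ⇒ exp(m) = -1/3
Π_1 = ρ^(1/3) · m^(-1/3) · ℓ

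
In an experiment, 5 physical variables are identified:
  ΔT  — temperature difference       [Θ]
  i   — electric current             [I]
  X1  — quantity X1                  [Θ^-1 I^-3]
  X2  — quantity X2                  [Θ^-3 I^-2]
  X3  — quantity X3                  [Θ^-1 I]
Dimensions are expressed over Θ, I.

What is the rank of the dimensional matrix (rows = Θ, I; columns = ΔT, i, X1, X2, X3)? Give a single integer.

Write exponents as rows Θ,I / cols ΔT,i,X1,X2,X3:
  Θ: [ 1  0 -1 -3 -1]
  I: [ 0  1 -3 -2  1]
RREF → pivots at {ΔT,i} ⇒ r = 2

2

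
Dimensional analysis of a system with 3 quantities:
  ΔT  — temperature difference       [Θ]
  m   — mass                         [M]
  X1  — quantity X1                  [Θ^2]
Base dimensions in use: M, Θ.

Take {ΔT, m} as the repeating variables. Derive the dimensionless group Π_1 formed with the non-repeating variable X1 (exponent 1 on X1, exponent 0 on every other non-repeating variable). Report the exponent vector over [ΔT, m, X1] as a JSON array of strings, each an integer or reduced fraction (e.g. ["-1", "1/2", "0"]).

Dimensional matrix (M×Θ by ΔT×m×X1):
  M: [ 0  1  0]
  Θ: [ 1  0  2]
Echelon form has 2 nonzero rows (pivots: ΔT,m)
Pivot set = {ΔT,m}, free = {X1}
RREF:
  r0: [   1    0    2]
  r1: [   0    1    0]
Fix exponent of X1 at 1; solve each RREF row for its pivot's exponent:
  r0: exp(ΔT) + (2)·1 = 0 ⇒ exp(ΔT) = -2
  r1: exp(m) + (0)·1 = 0 ⇒ exp(m) = 0
Π_1 = ΔT^-2 · X1

["-2", "0", "1"]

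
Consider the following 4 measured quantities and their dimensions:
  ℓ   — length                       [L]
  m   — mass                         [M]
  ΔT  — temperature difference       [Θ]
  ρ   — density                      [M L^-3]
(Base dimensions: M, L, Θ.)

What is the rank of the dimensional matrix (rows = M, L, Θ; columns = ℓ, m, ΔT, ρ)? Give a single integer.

Dimensional matrix (M×L×Θ by ℓ×m×ΔT×ρ):
  M: [ 0  1  0  1]
  L: [ 1  0  0 -3]
  Θ: [ 0  0  1  0]
RREF → pivots at {ℓ,m,ΔT} ⇒ r = 3

3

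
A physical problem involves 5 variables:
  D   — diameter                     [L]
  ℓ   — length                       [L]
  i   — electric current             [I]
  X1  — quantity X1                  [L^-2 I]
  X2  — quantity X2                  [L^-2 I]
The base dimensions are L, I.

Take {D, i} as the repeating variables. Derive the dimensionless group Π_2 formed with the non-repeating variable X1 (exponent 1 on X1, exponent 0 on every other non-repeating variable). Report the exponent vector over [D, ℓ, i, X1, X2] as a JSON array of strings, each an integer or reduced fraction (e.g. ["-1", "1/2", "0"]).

Exponent matrix [L,I] × [D,ℓ,i,X1,X2]:
  L: [ 1  1  0 -2 -2]
  I: [ 0  0  1  1  1]
Echelon form has 2 nonzero rows (pivots: D,i)
Pivot set = {D,i}, free = {ℓ,X1,X2}
RREF:
  r0: [   1    1    0   -2   -2]
  r1: [   0    0    1    1    1]
Fix exponent of X1 at 1, ℓ at 0, X2 at 0; solve each RREF row for its pivot's exponent:
  r0: exp(D) + (-2)·1 = 0 ⇒ exp(D) = 2
  r1: exp(i) + (1)·1 = 0 ⇒ exp(i) = -1
Π_2 = D^2 · i^-1 · X1

["2", "0", "-1", "1", "0"]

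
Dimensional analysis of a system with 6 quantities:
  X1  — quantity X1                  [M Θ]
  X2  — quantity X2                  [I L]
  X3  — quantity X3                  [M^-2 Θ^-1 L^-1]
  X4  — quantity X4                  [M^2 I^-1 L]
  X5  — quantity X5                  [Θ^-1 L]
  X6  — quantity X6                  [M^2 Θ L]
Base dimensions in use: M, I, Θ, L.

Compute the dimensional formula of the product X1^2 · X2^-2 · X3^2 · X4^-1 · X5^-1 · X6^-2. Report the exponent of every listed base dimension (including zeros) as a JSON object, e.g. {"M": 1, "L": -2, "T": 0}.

Exponent matrix [M,I,Θ,L] × [X1,X2,X3,X4,X5,X6]:
  M: [ 1  0 -2  2  0  2]
  I: [ 0  1  0 -1  0  0]
  Θ: [ 1  0 -1  0 -1  1]
  L: [ 0  1 -1  1  1  1]
  [M]: (2)·1+(-2)·0+(2)·-2+(-1)·2+(-1)·0+(-2)·2 = -8
  [I]: (2)·0+(-2)·1+(2)·0+(-1)·-1+(-1)·0+(-2)·0 = -1
  [Θ]: (2)·1+(-2)·0+(2)·-1+(-1)·0+(-1)·-1+(-2)·1 = -1
  [L]: (2)·0+(-2)·1+(2)·-1+(-1)·1+(-1)·1+(-2)·1 = -8
⇒ M^-8 I^-1 Θ^-1 L^-8

{"M": -8, "I": -1, "Θ": -1, "L": -8}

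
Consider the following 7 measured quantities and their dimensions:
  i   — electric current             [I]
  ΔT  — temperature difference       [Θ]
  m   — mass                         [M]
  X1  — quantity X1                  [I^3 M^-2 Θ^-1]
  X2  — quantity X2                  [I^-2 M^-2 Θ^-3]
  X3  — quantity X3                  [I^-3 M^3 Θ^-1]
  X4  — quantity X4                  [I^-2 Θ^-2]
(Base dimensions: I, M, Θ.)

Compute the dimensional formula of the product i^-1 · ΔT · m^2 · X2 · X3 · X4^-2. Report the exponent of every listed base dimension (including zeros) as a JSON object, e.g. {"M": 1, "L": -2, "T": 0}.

{"I": -2, "M": 3, "Θ": 1}

Dimensional matrix (I×M×Θ by i×ΔT×m×X1×X2×X3×X4):
  I: [ 1  0  0  3 -2 -3 -2]
  M: [ 0  0  1 -2 -2  3  0]
  Θ: [ 0  1  0 -1 -3 -1 -2]
  [I]: (-1)·1+(1)·0+(2)·0+(1)·-2+(1)·-3+(-2)·-2 = -2
  [M]: (-1)·0+(1)·0+(2)·1+(1)·-2+(1)·3+(-2)·0 = 3
  [Θ]: (-1)·0+(1)·1+(2)·0+(1)·-3+(1)·-1+(-2)·-2 = 1
⇒ I^-2 M^3 Θ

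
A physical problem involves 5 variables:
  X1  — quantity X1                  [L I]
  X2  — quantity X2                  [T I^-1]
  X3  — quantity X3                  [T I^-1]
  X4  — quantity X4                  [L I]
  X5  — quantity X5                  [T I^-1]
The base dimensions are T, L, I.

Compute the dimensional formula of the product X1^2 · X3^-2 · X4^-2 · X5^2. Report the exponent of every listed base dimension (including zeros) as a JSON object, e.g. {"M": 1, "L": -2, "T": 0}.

{"T": 0, "L": 0, "I": 0}

Exponent matrix [T,L,I] × [X1,X2,X3,X4,X5]:
  T: [ 0  1  1  0  1]
  L: [ 1  0  0  1  0]
  I: [ 1 -1 -1  1 -1]
  [T]: (2)·0+(-2)·1+(-2)·0+(2)·1 = 0
  [L]: (2)·1+(-2)·0+(-2)·1+(2)·0 = 0
  [I]: (2)·1+(-2)·-1+(-2)·1+(2)·-1 = 0
⇒ 1 (dimensionless)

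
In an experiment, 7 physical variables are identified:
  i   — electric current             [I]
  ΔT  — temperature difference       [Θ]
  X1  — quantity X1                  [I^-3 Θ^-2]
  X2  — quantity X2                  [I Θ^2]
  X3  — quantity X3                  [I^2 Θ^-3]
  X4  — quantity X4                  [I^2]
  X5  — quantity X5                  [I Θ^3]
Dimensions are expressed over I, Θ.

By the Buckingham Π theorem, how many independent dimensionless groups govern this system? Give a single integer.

Write exponents as rows I,Θ / cols i,ΔT,X1,X2,X3,X4,X5:
  I: [ 1  0 -3  1  2  2  1]
  Θ: [ 0  1 -2  2 -3  0  3]
Echelon form has 2 nonzero rows (pivots: i,ΔT)
Π count = n − r = 7 − 2 = 5

5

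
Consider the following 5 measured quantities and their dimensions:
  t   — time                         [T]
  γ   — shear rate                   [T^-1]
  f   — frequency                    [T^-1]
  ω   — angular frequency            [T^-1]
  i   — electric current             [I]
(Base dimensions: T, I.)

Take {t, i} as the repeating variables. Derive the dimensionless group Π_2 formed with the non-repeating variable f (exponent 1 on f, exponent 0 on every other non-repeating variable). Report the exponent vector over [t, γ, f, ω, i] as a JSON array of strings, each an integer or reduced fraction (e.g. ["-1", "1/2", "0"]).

["1", "0", "1", "0", "0"]

Exponent matrix [T,I] × [t,γ,f,ω,i]:
  T: [ 1 -1 -1 -1  0]
  I: [ 0  0  0  0  1]
RREF → pivots at {t,i} ⇒ r = 2
Pivot set = {t,i}, free = {γ,f,ω}
RREF:
  r0: [   1   -1   -1   -1    0]
  r1: [   0    0    0    0    1]
Fix exponent of f at 1, γ at 0, ω at 0; solve each RREF row for its pivot's exponent:
  r0: exp(t) + (-1)·1 = 0 ⇒ exp(t) = 1
  r1: exp(i) + (0)·1 = 0 ⇒ exp(i) = 0
Π_2 = t · f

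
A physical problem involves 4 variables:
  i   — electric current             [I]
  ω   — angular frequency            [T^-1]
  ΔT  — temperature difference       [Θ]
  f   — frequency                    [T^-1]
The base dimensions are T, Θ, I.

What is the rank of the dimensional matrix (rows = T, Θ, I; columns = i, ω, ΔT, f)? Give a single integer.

3

Write exponents as rows T,Θ,I / cols i,ω,ΔT,f:
  T: [ 0 -1  0 -1]
  Θ: [ 0  0  1  0]
  I: [ 1  0  0  0]
Row reduction gives pivot columns i,ω,ΔT; rank = 3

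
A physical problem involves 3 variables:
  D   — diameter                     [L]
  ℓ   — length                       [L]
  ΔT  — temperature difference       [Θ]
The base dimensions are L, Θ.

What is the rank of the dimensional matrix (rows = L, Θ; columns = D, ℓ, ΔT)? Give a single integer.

2

Exponent matrix [L,Θ] × [D,ℓ,ΔT]:
  L: [ 1  1  0]
  Θ: [ 0  0  1]
Row reduction gives pivot columns D,ΔT; rank = 2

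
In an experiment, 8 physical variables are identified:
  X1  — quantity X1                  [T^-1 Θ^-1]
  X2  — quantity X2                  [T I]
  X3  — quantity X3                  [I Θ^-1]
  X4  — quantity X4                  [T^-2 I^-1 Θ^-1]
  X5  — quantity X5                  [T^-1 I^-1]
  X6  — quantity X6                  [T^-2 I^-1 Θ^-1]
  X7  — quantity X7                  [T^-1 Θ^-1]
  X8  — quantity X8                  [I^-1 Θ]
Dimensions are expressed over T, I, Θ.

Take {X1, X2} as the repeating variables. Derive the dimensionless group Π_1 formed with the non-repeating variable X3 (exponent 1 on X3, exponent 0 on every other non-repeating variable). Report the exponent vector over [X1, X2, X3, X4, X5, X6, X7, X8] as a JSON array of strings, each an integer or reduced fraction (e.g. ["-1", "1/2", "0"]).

Exponent matrix [T,I,Θ] × [X1,X2,X3,X4,X5,X6,X7,X8]:
  T: [-1  1  0 -2 -1 -2 -1  0]
  I: [ 0  1  1 -1 -1 -1  0 -1]
  Θ: [-1  0 -1 -1  0 -1 -1  1]
Echelon form has 2 nonzero rows (pivots: X1,X2)
Repeat: X1,X2; free: X3,X4,X5,X6,X7,X8
RREF:
  r0: [   1    0    1    1    0    1    1   -1]
  r1: [   0    1    1   -1   -1   -1    0   -1]
  r2: [   0    0    0    0    0    0    0    0]
Fix exponent of X3 at 1, X4 at 0, X5 at 0, X6 at 0, X7 at 0, X8 at 0; solve each RREF row for its pivot's exponent:
  r0: exp(X1) + (1)·1 = 0 ⇒ exp(X1) = -1
  r1: exp(X2) + (1)·1 = 0 ⇒ exp(X2) = -1
Π_1 = X1^-1 · X2^-1 · X3

["-1", "-1", "1", "0", "0", "0", "0", "0"]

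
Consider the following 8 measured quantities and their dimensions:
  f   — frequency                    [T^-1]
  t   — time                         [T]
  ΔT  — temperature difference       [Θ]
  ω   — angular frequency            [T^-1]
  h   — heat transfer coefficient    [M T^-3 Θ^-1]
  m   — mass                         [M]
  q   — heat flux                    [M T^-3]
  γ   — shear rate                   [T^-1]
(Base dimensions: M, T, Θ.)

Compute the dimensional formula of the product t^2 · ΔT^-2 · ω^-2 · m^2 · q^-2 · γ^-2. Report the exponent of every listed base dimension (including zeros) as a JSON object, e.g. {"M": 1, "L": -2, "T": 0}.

{"M": 0, "T": 12, "Θ": -2}

Write exponents as rows M,T,Θ / cols f,t,ΔT,ω,h,m,q,γ:
  M: [ 0  0  0  0  1  1  1  0]
  T: [-1  1  0 -1 -3  0 -3 -1]
  Θ: [ 0  0  1  0 -1  0  0  0]
  [M]: (2)·0+(-2)·0+(-2)·0+(2)·1+(-2)·1+(-2)·0 = 0
  [T]: (2)·1+(-2)·0+(-2)·-1+(2)·0+(-2)·-3+(-2)·-1 = 12
  [Θ]: (2)·0+(-2)·1+(-2)·0+(2)·0+(-2)·0+(-2)·0 = -2
⇒ T^12 Θ^-2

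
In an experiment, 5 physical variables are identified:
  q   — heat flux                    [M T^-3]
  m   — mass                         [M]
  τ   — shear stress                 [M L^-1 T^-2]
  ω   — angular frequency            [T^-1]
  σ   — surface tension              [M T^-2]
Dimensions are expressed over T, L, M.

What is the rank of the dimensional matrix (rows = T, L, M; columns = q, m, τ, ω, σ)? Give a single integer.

Dimensional matrix (T×L×M by q×m×τ×ω×σ):
  T: [-3  0 -2 -1 -2]
  L: [ 0  0 -1  0  0]
  M: [ 1  1  1  0  1]
Row reduction gives pivot columns q,m,τ; rank = 3

3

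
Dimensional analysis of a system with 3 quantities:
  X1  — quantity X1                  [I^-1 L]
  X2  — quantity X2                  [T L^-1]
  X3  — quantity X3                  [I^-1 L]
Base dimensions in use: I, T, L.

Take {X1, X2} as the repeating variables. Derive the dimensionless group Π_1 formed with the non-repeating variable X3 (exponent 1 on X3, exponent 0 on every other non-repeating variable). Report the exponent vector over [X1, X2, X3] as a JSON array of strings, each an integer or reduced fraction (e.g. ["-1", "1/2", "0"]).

Write exponents as rows I,T,L / cols X1,X2,X3:
  I: [-1  0 -1]
  T: [ 0  1  0]
  L: [ 1 -1  1]
Row reduction gives pivot columns X1,X2; rank = 2
Repeat: X1,X2; free: X3
RREF:
  r0: [   1    0    1]
  r1: [   0    1    0]
  r2: [   0    0    0]
Fix exponent of X3 at 1; solve each RREF row for its pivot's exponent:
  r0: exp(X1) + (1)·1 = 0 ⇒ exp(X1) = -1
  r1: exp(X2) + (0)·1 = 0 ⇒ exp(X2) = 0
Π_1 = X1^-1 · X3

["-1", "0", "1"]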